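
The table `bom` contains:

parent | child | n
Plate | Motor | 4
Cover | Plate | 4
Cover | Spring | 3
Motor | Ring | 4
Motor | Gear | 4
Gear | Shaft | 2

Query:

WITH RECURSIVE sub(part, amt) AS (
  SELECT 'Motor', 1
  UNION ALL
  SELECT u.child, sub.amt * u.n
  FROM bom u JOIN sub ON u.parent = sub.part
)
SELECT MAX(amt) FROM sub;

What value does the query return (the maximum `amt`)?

Base: (Motor, amt=1).
Iteration 1: components of {Motor} -> Gear = 1*4 = 4, Ring = 1*4 = 4.
Iteration 2: components of {Gear,Ring} -> Shaft = 4*2 = 8.
Iteration 3: no further components; recursion stops.
amt values: 1, 4, 4, 8; the maximum is 8.

8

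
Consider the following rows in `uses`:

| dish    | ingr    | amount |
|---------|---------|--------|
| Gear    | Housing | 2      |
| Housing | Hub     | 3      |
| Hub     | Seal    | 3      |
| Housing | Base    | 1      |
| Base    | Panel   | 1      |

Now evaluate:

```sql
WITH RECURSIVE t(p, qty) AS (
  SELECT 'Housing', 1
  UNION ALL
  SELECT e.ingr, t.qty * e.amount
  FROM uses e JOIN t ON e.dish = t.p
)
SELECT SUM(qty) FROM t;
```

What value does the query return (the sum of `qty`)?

15

Base: (Housing, qty=1).
Iteration 1: components of {Housing} -> Base = 1*1 = 1, Hub = 1*3 = 3.
Iteration 2: components of {Base,Hub} -> Panel = 1*1 = 1, Seal = 3*3 = 9.
Iteration 3: no further components; recursion stops.
SUM(qty) = 1 + 3 + 1 + 9 + 1 = 15.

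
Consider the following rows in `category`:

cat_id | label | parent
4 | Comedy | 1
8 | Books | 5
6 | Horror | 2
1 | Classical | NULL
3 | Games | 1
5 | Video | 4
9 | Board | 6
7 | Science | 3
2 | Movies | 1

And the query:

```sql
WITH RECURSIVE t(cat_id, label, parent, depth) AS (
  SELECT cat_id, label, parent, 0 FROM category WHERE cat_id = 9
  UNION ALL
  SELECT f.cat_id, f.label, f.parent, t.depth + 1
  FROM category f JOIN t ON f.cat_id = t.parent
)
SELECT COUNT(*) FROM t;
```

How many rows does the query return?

Base: cat_id=9 (Board), parent=6, depth 0.
Iteration 1: join on cat_id=6 -> Horror (id 6, parent=2, depth 1).
Iteration 2: join on cat_id=2 -> Movies (id 2, parent=1, depth 2).
Iteration 3: join on cat_id=1 -> Classical (id 1, parent=NULL, depth 3).
Iteration 4: parent is NULL; no match; recursion stops.
Total rows emitted: 4.

4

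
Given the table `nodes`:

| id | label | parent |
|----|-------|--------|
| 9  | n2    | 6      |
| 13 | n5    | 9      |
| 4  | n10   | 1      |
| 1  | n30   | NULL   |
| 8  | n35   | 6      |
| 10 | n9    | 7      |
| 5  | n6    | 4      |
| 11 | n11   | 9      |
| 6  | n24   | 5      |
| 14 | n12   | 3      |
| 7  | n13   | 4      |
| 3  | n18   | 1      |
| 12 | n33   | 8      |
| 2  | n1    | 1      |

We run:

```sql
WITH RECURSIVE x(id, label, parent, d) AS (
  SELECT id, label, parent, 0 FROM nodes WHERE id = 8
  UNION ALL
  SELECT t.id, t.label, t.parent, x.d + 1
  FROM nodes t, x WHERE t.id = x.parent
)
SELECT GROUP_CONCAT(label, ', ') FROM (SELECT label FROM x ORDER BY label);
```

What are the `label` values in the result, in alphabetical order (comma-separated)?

Base: id=8 (n35), parent=6, d 0.
Iteration 1: join on id=6 -> n24 (id 6, parent=5, d 1).
Iteration 2: join on id=5 -> n6 (id 5, parent=4, d 2).
Iteration 3: join on id=4 -> n10 (id 4, parent=1, d 3).
Iteration 4: join on id=1 -> n30 (id 1, parent=NULL, d 4).
Iteration 5: parent is NULL; no match; recursion stops.

n10, n24, n30, n35, n6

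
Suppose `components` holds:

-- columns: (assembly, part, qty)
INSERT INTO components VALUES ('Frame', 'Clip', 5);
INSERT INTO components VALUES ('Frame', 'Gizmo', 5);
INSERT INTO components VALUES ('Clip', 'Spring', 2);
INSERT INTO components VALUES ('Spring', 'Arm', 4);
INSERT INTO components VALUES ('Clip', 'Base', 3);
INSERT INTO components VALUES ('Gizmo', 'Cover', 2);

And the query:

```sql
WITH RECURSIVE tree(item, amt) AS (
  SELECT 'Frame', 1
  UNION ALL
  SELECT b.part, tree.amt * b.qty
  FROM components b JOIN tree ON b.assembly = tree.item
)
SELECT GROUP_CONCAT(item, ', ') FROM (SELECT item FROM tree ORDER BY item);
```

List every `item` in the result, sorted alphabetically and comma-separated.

Base: (Frame, amt=1).
Iteration 1: components of {Frame} -> Clip = 1*5 = 5, Gizmo = 1*5 = 5.
Iteration 2: components of {Clip,Gizmo} -> Base = 5*3 = 15, Cover = 5*2 = 10, Spring = 5*2 = 10.
Iteration 3: components of {Base,Cover,Spring} -> Arm = 10*4 = 40.
Iteration 4: no further components; recursion stops.

Arm, Base, Clip, Cover, Frame, Gizmo, Spring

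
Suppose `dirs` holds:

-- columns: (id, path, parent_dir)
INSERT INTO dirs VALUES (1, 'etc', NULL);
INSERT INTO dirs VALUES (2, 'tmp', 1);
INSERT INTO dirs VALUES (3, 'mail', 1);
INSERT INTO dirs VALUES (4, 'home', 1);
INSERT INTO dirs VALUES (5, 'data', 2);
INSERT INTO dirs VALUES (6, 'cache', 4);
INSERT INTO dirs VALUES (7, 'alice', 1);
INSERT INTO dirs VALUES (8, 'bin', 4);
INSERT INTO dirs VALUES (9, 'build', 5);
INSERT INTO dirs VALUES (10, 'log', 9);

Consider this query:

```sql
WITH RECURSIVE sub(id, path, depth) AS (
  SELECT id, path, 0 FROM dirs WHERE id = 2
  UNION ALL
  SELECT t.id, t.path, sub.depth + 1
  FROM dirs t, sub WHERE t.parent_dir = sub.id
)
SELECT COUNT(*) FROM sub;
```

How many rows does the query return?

4

Base: id=2 (tmp) at depth 0.
Iteration 1: rows with parent_dir in {2} -> data (id 5, depth 1).
Iteration 2: rows with parent_dir in {5} -> build (id 9, depth 2).
Iteration 3: rows with parent_dir in {9} -> log (id 10, depth 3).
Iteration 4: no rows with parent_dir in {10}; recursion stops.
Total rows emitted: 4.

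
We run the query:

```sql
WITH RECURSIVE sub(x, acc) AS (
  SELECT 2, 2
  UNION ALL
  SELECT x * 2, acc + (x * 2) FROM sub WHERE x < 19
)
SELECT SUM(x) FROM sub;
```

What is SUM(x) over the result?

62

Base: x=2, acc=2.
Iteration 1: 2 < 19 holds -> x = 2 * 2 = 4, acc = 2 + 4 = 6.
Iteration 2: 4 < 19 holds -> x = 4 * 2 = 8, acc = 6 + 8 = 14.
Iteration 3: 8 < 19 holds -> x = 8 * 2 = 16, acc = 14 + 16 = 30.
Iteration 4: 16 < 19 holds -> x = 16 * 2 = 32, acc = 30 + 32 = 62.
Iteration 5: 32 < 19 fails; recursion stops.
SUM(x) = 2 + 4 + 8 + 16 + 32 = 62.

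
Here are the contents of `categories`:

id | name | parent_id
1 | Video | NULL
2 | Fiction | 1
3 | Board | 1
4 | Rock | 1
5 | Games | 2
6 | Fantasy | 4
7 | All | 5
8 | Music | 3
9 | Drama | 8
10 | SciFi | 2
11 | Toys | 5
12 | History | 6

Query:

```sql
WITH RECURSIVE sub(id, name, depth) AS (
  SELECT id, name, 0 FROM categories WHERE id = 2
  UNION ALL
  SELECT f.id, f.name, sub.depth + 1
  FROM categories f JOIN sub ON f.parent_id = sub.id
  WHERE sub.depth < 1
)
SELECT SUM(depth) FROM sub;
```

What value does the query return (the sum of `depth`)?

Base: id=2 (Fiction) at depth 0.
Iteration 1: rows with parent_id in {2} -> Games (id 5, depth 1), SciFi (id 10, depth 1).
Iteration 2: depth < 1 fails for all current rows; recursion stops.
SUM(depth) = 0 + 1 + 1 = 2.

2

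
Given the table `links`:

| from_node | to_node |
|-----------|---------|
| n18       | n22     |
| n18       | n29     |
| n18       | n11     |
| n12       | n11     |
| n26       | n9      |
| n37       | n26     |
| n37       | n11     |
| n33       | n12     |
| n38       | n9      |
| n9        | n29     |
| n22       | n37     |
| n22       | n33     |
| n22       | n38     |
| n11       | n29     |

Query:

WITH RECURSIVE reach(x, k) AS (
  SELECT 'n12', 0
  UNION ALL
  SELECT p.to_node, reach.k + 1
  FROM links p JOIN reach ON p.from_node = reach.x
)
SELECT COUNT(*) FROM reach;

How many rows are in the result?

Base: (n12, k=0).
Iteration 1: edges from {n12} -> (n11, k=1).
Iteration 2: edges from {n11} -> (n29, k=2).
Iteration 3: no outgoing edges from {n29}; recursion stops.
Total rows emitted: 3.

3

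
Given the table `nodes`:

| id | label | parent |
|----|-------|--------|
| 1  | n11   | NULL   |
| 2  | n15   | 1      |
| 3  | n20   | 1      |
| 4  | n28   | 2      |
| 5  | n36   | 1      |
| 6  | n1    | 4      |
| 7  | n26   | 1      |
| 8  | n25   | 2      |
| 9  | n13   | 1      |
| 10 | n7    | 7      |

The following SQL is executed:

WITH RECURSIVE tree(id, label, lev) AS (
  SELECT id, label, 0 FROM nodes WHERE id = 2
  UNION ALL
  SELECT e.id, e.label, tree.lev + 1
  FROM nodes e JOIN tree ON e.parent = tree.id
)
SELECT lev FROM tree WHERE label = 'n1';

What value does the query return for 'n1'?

Base: id=2 (n15) at lev 0.
Iteration 1: rows with parent in {2} -> n28 (id 4, lev 1), n25 (id 8, lev 1).
Iteration 2: rows with parent in {4,8} -> n1 (id 6, lev 2).
Iteration 3: no rows with parent in {6}; recursion stops.

2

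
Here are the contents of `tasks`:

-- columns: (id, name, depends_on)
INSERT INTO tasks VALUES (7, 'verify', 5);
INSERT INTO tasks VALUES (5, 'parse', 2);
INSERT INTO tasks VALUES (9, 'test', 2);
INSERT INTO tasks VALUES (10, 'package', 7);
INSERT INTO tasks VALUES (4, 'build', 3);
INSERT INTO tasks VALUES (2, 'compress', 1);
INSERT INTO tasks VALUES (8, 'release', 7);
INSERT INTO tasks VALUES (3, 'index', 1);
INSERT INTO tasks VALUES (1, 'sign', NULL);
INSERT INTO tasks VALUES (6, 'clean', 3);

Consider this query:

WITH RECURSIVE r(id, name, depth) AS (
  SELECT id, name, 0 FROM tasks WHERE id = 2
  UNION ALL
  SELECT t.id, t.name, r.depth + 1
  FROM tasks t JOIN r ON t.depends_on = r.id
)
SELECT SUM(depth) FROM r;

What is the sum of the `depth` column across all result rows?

Base: id=2 (compress) at depth 0.
Iteration 1: rows with depends_on in {2} -> parse (id 5, depth 1), test (id 9, depth 1).
Iteration 2: rows with depends_on in {5,9} -> verify (id 7, depth 2).
Iteration 3: rows with depends_on in {7} -> release (id 8, depth 3), package (id 10, depth 3).
Iteration 4: no rows with depends_on in {8,10}; recursion stops.
SUM(depth) = 0 + 1 + 1 + 2 + 3 + 3 = 10.

10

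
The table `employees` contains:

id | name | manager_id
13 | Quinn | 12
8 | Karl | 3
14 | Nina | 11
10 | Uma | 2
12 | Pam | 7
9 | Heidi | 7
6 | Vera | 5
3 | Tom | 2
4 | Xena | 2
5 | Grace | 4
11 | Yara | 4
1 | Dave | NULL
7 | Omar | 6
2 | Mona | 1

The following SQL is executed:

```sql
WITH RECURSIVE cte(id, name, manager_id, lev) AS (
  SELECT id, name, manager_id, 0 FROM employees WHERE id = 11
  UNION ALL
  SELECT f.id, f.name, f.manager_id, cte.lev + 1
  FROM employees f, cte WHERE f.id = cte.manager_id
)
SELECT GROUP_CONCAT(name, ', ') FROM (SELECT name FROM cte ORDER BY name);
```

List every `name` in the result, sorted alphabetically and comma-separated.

Base: id=11 (Yara), manager_id=4, lev 0.
Iteration 1: join on id=4 -> Xena (id 4, manager_id=2, lev 1).
Iteration 2: join on id=2 -> Mona (id 2, manager_id=1, lev 2).
Iteration 3: join on id=1 -> Dave (id 1, manager_id=NULL, lev 3).
Iteration 4: manager_id is NULL; no match; recursion stops.

Dave, Mona, Xena, Yara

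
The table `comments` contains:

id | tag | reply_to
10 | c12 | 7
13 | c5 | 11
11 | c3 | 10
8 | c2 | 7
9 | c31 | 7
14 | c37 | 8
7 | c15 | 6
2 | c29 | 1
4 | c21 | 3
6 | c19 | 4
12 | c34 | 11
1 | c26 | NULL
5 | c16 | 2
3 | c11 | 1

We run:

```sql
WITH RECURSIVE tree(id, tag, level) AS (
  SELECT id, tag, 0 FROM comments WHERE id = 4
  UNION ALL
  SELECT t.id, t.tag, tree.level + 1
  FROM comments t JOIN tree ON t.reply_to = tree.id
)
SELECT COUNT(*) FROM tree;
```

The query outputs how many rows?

Base: id=4 (c21) at level 0.
Iteration 1: rows with reply_to in {4} -> c19 (id 6, level 1).
Iteration 2: rows with reply_to in {6} -> c15 (id 7, level 2).
Iteration 3: rows with reply_to in {7} -> c2 (id 8, level 3), c31 (id 9, level 3), c12 (id 10, level 3).
Iteration 4: rows with reply_to in {8,9,10} -> c3 (id 11, level 4), c37 (id 14, level 4).
Iteration 5: rows with reply_to in {11,14} -> c34 (id 12, level 5), c5 (id 13, level 5).
Iteration 6: no rows with reply_to in {12,13}; recursion stops.
Total rows emitted: 10.

10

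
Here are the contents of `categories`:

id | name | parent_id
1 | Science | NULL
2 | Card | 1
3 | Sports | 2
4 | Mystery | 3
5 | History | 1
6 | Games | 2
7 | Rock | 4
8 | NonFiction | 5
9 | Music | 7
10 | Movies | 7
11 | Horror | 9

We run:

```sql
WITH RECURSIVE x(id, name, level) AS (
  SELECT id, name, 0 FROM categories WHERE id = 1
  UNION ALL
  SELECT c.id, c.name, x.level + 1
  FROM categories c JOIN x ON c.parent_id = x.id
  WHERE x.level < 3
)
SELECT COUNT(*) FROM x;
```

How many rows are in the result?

7

Base: id=1 (Science) at level 0.
Iteration 1: rows with parent_id in {1} -> Card (id 2, level 1), History (id 5, level 1).
Iteration 2: rows with parent_id in {2,5} -> Sports (id 3, level 2), Games (id 6, level 2), NonFiction (id 8, level 2).
Iteration 3: rows with parent_id in {3,6,8} -> Mystery (id 4, level 3).
Iteration 4: level < 3 fails for all current rows; recursion stops.
Total rows emitted: 7.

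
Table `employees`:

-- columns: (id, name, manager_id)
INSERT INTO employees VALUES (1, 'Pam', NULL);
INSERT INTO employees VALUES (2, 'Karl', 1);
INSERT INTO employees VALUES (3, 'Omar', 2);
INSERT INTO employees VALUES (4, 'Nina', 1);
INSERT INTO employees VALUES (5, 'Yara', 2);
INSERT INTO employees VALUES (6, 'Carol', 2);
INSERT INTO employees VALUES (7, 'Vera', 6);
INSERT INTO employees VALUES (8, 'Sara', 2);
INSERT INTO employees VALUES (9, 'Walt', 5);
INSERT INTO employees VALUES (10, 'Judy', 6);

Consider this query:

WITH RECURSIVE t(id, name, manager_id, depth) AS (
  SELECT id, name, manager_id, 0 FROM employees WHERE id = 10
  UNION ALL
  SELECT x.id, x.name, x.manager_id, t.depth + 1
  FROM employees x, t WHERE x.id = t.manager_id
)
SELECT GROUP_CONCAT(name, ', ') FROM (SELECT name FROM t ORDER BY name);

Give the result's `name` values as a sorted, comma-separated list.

Base: id=10 (Judy), manager_id=6, depth 0.
Iteration 1: join on id=6 -> Carol (id 6, manager_id=2, depth 1).
Iteration 2: join on id=2 -> Karl (id 2, manager_id=1, depth 2).
Iteration 3: join on id=1 -> Pam (id 1, manager_id=NULL, depth 3).
Iteration 4: manager_id is NULL; no match; recursion stops.

Carol, Judy, Karl, Pam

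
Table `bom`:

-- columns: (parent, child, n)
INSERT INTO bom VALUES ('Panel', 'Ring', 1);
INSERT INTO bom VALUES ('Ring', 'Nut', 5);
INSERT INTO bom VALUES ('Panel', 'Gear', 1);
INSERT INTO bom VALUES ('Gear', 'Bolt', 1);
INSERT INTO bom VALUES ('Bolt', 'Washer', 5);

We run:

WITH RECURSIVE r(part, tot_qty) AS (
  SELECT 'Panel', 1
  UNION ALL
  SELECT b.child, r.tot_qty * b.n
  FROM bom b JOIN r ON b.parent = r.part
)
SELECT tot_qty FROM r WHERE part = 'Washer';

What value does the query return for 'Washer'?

Base: (Panel, tot_qty=1).
Iteration 1: components of {Panel} -> Gear = 1*1 = 1, Ring = 1*1 = 1.
Iteration 2: components of {Gear,Ring} -> Bolt = 1*1 = 1, Nut = 1*5 = 5.
Iteration 3: components of {Bolt,Nut} -> Washer = 1*5 = 5.
Iteration 4: no further components; recursion stops.

5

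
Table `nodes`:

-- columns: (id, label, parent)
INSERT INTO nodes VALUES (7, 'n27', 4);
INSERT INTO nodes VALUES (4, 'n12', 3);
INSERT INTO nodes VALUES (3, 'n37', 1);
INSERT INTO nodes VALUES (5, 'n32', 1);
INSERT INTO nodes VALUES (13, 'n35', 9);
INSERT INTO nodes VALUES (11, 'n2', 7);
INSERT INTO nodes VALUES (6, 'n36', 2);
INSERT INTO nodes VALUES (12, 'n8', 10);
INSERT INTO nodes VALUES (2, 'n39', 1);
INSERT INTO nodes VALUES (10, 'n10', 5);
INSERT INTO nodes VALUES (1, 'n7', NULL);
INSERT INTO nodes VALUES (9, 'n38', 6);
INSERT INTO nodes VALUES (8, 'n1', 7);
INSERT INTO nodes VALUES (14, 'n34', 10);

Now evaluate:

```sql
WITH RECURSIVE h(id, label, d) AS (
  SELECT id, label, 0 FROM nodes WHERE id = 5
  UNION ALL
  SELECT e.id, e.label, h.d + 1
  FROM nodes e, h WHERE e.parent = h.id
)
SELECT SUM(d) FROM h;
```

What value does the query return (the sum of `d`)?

Base: id=5 (n32) at d 0.
Iteration 1: rows with parent in {5} -> n10 (id 10, d 1).
Iteration 2: rows with parent in {10} -> n8 (id 12, d 2), n34 (id 14, d 2).
Iteration 3: no rows with parent in {12,14}; recursion stops.
SUM(d) = 0 + 1 + 2 + 2 = 5.

5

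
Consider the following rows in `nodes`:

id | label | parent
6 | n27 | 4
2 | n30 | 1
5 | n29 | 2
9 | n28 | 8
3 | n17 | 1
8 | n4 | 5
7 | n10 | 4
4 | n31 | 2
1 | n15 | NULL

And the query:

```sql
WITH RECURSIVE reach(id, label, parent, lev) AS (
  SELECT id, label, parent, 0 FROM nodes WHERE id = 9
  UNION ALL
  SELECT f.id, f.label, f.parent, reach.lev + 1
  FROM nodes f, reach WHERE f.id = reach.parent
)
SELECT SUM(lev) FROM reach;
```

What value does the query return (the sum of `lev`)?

Base: id=9 (n28), parent=8, lev 0.
Iteration 1: join on id=8 -> n4 (id 8, parent=5, lev 1).
Iteration 2: join on id=5 -> n29 (id 5, parent=2, lev 2).
Iteration 3: join on id=2 -> n30 (id 2, parent=1, lev 3).
Iteration 4: join on id=1 -> n15 (id 1, parent=NULL, lev 4).
Iteration 5: parent is NULL; no match; recursion stops.
SUM(lev) = 0 + 1 + 2 + 3 + 4 = 10.

10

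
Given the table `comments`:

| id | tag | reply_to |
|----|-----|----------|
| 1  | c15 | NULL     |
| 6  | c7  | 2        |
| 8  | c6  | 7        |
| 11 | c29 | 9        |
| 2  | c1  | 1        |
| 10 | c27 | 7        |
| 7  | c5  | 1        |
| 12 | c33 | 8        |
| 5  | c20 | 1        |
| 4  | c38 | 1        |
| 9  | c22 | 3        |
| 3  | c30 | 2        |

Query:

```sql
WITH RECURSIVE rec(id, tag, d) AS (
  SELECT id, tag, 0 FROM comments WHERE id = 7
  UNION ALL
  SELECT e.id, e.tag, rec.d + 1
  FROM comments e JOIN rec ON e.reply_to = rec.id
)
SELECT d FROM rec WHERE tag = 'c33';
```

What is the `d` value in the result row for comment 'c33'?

2

Base: id=7 (c5) at d 0.
Iteration 1: rows with reply_to in {7} -> c6 (id 8, d 1), c27 (id 10, d 1).
Iteration 2: rows with reply_to in {8,10} -> c33 (id 12, d 2).
Iteration 3: no rows with reply_to in {12}; recursion stops.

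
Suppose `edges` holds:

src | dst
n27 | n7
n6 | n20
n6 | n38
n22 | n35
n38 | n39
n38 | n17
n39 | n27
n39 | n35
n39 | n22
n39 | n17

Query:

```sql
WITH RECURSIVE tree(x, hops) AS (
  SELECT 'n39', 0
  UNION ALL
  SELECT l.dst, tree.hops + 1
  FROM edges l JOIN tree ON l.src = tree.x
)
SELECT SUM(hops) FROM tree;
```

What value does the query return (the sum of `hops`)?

Base: (n39, hops=0).
Iteration 1: edges from {n39} -> (n17, hops=1), (n22, hops=1), (n27, hops=1), (n35, hops=1).
Iteration 2: edges from {n17,n22,n27,n35} -> (n35, hops=2), (n7, hops=2).
Iteration 3: no outgoing edges from {n35,n7}; recursion stops.
SUM(hops) = 0 + 1 + 1 + 1 + 1 + 2 + 2 = 8.

8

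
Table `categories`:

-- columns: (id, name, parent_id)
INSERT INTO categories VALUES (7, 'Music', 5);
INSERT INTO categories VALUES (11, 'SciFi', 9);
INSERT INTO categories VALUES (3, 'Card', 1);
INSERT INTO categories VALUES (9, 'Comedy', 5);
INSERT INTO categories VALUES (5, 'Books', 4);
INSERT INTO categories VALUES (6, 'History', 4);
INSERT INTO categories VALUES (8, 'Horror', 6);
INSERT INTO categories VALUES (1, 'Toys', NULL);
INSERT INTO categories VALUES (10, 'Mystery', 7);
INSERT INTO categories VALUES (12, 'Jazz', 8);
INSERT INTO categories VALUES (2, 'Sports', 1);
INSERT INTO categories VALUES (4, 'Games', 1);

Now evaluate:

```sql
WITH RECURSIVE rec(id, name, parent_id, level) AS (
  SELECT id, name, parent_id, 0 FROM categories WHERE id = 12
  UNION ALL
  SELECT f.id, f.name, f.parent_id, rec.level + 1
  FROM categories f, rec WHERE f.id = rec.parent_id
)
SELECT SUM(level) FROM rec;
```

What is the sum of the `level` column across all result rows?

Base: id=12 (Jazz), parent_id=8, level 0.
Iteration 1: join on id=8 -> Horror (id 8, parent_id=6, level 1).
Iteration 2: join on id=6 -> History (id 6, parent_id=4, level 2).
Iteration 3: join on id=4 -> Games (id 4, parent_id=1, level 3).
Iteration 4: join on id=1 -> Toys (id 1, parent_id=NULL, level 4).
Iteration 5: parent_id is NULL; no match; recursion stops.
SUM(level) = 0 + 1 + 2 + 3 + 4 = 10.

10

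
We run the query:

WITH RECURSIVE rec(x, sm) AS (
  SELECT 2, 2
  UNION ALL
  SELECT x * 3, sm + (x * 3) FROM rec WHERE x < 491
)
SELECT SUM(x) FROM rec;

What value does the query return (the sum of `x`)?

2186

Base: x=2, sm=2.
Iteration 1: 2 < 491 holds -> x = 2 * 3 = 6, sm = 2 + 6 = 8.
Iteration 2: 6 < 491 holds -> x = 6 * 3 = 18, sm = 8 + 18 = 26.
Iteration 3: 18 < 491 holds -> x = 18 * 3 = 54, sm = 26 + 54 = 80.
Iteration 4: 54 < 491 holds -> x = 54 * 3 = 162, sm = 80 + 162 = 242.
Iteration 5: 162 < 491 holds -> x = 162 * 3 = 486, sm = 242 + 486 = 728.
Iteration 6: 486 < 491 holds -> x = 486 * 3 = 1458, sm = 728 + 1458 = 2186.
Iteration 7: 1458 < 491 fails; recursion stops.
SUM(x) = 2 + 6 + 18 + 54 + 162 + 486 + 1458 = 2186.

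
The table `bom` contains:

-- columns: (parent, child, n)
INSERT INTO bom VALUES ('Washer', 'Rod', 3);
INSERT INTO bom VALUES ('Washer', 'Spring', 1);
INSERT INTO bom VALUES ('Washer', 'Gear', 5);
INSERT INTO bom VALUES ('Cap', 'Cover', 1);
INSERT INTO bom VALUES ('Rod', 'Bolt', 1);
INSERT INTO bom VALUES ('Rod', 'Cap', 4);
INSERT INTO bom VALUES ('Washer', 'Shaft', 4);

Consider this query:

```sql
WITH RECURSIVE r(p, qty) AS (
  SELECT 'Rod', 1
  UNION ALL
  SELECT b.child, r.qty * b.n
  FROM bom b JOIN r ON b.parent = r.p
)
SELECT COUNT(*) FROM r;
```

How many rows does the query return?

4

Base: (Rod, qty=1).
Iteration 1: components of {Rod} -> Bolt = 1*1 = 1, Cap = 1*4 = 4.
Iteration 2: components of {Bolt,Cap} -> Cover = 4*1 = 4.
Iteration 3: no further components; recursion stops.
Total rows emitted: 4.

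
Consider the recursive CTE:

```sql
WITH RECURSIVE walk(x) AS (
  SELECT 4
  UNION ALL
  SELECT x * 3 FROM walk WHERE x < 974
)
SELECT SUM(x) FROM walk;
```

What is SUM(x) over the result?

Base: x=4.
Iteration 1: 4 < 974 holds -> x = 4 * 3 = 12.
Iteration 2: 12 < 974 holds -> x = 12 * 3 = 36.
Iteration 3: 36 < 974 holds -> x = 36 * 3 = 108.
Iteration 4: 108 < 974 holds -> x = 108 * 3 = 324.
Iteration 5: 324 < 974 holds -> x = 324 * 3 = 972.
Iteration 6: 972 < 974 holds -> x = 972 * 3 = 2916.
Iteration 7: 2916 < 974 fails; recursion stops.
SUM(x) = 4 + 12 + 36 + 108 + 324 + 972 + 2916 = 4372.

4372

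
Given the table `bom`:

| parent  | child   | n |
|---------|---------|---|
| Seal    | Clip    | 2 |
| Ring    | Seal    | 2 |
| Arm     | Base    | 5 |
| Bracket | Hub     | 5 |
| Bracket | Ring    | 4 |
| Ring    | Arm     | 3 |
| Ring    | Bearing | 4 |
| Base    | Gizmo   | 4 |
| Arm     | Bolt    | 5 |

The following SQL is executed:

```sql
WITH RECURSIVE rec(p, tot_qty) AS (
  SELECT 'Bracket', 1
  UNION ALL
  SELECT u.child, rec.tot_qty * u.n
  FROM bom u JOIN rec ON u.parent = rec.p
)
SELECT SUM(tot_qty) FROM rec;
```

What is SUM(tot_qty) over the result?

422

Base: (Bracket, tot_qty=1).
Iteration 1: components of {Bracket} -> Hub = 1*5 = 5, Ring = 1*4 = 4.
Iteration 2: components of {Hub,Ring} -> Arm = 4*3 = 12, Bearing = 4*4 = 16, Seal = 4*2 = 8.
Iteration 3: components of {Arm,Bearing,Seal} -> Base = 12*5 = 60, Bolt = 12*5 = 60, Clip = 8*2 = 16.
Iteration 4: components of {Base,Bolt,Clip} -> Gizmo = 60*4 = 240.
Iteration 5: no further components; recursion stops.
SUM(tot_qty) = 1 + 5 + 4 + 16 + 12 + 8 + 60 + 60 + 16 + 240 = 422.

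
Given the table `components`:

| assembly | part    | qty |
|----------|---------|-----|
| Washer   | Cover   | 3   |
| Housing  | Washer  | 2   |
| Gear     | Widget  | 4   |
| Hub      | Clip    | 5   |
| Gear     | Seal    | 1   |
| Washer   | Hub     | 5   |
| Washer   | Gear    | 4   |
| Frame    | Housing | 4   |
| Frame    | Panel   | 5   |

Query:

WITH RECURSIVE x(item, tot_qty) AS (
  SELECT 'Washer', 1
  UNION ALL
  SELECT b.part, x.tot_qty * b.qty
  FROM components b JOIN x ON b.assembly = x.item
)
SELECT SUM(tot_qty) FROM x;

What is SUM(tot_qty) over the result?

58

Base: (Washer, tot_qty=1).
Iteration 1: components of {Washer} -> Cover = 1*3 = 3, Gear = 1*4 = 4, Hub = 1*5 = 5.
Iteration 2: components of {Cover,Gear,Hub} -> Clip = 5*5 = 25, Seal = 4*1 = 4, Widget = 4*4 = 16.
Iteration 3: no further components; recursion stops.
SUM(tot_qty) = 1 + 4 + 3 + 5 + 16 + 4 + 25 = 58.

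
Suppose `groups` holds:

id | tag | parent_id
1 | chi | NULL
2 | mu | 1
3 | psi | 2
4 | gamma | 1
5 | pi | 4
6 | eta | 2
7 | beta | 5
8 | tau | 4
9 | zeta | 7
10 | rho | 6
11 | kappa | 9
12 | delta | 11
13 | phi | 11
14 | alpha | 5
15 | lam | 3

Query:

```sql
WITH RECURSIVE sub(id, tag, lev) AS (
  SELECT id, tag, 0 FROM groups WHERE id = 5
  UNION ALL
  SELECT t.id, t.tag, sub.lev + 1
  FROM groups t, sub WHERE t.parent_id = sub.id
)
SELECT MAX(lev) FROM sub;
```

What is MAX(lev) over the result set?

4

Base: id=5 (pi) at lev 0.
Iteration 1: rows with parent_id in {5} -> beta (id 7, lev 1), alpha (id 14, lev 1).
Iteration 2: rows with parent_id in {7,14} -> zeta (id 9, lev 2).
Iteration 3: rows with parent_id in {9} -> kappa (id 11, lev 3).
Iteration 4: rows with parent_id in {11} -> delta (id 12, lev 4), phi (id 13, lev 4).
Iteration 5: no rows with parent_id in {12,13}; recursion stops.
lev values: 0, 1, 1, 2, 3, 4, 4; the maximum is 4.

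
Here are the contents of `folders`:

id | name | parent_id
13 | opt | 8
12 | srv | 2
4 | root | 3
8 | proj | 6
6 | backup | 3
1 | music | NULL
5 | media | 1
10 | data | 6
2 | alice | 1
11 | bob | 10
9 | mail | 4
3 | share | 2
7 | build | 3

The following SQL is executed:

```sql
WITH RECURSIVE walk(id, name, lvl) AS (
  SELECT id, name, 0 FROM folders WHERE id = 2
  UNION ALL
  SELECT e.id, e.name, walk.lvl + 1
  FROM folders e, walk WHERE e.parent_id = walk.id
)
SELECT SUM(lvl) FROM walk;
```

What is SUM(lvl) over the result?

Base: id=2 (alice) at lvl 0.
Iteration 1: rows with parent_id in {2} -> share (id 3, lvl 1), srv (id 12, lvl 1).
Iteration 2: rows with parent_id in {3,12} -> root (id 4, lvl 2), backup (id 6, lvl 2), build (id 7, lvl 2).
Iteration 3: rows with parent_id in {4,6,7} -> proj (id 8, lvl 3), mail (id 9, lvl 3), data (id 10, lvl 3).
Iteration 4: rows with parent_id in {8,9,10} -> bob (id 11, lvl 4), opt (id 13, lvl 4).
Iteration 5: no rows with parent_id in {11,13}; recursion stops.
SUM(lvl) = 0 + 1 + 1 + 2 + 2 + 2 + 3 + 3 + 3 + 4 + 4 = 25.

25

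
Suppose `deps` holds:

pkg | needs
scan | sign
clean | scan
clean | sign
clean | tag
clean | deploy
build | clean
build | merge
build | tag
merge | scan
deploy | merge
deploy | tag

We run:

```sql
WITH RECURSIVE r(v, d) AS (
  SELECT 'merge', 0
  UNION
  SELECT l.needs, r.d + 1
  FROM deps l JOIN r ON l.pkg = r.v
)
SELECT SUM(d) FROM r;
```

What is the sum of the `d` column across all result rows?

3

Base: (merge, d=0).
Iteration 1: edges from {merge} -> (scan, d=1).
Iteration 2: edges from {scan} -> (sign, d=2).
Iteration 3: no outgoing edges from {sign}; recursion stops.
SUM(d) = 0 + 1 + 2 = 3.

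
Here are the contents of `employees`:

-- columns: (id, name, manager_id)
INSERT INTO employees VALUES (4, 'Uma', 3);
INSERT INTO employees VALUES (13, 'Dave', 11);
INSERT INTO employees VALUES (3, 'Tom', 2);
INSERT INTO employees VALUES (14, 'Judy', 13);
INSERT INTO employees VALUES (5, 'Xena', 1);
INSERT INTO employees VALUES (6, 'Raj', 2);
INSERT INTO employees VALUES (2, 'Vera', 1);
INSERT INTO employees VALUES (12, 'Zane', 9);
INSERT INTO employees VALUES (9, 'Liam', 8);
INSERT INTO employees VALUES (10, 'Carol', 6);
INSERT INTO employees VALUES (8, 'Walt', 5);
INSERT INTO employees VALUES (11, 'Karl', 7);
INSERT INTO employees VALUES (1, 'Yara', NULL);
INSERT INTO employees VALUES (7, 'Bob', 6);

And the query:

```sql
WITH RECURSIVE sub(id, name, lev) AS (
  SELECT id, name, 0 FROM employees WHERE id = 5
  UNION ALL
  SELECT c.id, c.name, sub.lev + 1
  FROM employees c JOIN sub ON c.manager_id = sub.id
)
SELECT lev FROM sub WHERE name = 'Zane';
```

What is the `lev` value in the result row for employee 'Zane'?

Base: id=5 (Xena) at lev 0.
Iteration 1: rows with manager_id in {5} -> Walt (id 8, lev 1).
Iteration 2: rows with manager_id in {8} -> Liam (id 9, lev 2).
Iteration 3: rows with manager_id in {9} -> Zane (id 12, lev 3).
Iteration 4: no rows with manager_id in {12}; recursion stops.

3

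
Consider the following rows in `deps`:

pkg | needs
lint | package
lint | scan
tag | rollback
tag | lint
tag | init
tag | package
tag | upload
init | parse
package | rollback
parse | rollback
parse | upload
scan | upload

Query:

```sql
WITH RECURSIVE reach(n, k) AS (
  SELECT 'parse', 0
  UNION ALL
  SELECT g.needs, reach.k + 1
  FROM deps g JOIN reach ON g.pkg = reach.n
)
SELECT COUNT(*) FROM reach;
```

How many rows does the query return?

Base: (parse, k=0).
Iteration 1: edges from {parse} -> (rollback, k=1), (upload, k=1).
Iteration 2: no outgoing edges from {rollback,upload}; recursion stops.
Total rows emitted: 3.

3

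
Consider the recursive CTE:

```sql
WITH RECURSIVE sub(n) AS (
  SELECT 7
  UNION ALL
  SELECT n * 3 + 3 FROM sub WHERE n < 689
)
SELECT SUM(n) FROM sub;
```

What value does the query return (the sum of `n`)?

Base: n=7.
Iteration 1: 7 < 689 holds -> n = 7 * 3 + 3 = 24.
Iteration 2: 24 < 689 holds -> n = 24 * 3 + 3 = 75.
Iteration 3: 75 < 689 holds -> n = 75 * 3 + 3 = 228.
Iteration 4: 228 < 689 holds -> n = 228 * 3 + 3 = 687.
Iteration 5: 687 < 689 holds -> n = 687 * 3 + 3 = 2064.
Iteration 6: 2064 < 689 fails; recursion stops.
SUM(n) = 7 + 24 + 75 + 228 + 687 + 2064 = 3085.

3085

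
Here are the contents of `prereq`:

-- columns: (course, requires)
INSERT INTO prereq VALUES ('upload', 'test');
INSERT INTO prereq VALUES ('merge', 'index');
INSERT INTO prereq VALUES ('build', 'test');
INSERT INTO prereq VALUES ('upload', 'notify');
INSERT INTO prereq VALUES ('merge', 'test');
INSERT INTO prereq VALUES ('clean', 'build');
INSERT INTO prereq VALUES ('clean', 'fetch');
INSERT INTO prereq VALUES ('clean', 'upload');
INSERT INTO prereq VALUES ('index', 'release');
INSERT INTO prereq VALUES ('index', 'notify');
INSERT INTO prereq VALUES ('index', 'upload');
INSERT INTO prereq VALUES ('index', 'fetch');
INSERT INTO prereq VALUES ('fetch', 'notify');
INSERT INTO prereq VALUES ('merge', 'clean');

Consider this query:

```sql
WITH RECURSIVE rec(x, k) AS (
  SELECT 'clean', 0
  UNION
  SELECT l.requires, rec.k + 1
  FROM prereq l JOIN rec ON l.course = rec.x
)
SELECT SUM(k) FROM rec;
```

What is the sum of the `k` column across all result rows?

Base: (clean, k=0).
Iteration 1: edges from {clean} -> (build, k=1), (fetch, k=1), (upload, k=1).
Iteration 2: edges from {build,fetch,upload} -> (notify, k=2), (test, k=2). [UNION drops 2 duplicate row(s)]
Iteration 3: no outgoing edges from {notify,test}; recursion stops.
SUM(k) = 0 + 1 + 1 + 1 + 2 + 2 = 7.

7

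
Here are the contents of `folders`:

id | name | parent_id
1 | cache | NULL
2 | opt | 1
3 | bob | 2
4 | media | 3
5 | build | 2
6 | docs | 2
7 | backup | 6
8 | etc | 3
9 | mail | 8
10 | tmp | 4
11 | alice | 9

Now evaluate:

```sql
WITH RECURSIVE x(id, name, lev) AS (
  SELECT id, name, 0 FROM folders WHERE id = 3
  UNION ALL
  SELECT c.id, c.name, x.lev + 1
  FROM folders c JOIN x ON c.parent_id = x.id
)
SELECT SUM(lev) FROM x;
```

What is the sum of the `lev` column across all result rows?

Base: id=3 (bob) at lev 0.
Iteration 1: rows with parent_id in {3} -> media (id 4, lev 1), etc (id 8, lev 1).
Iteration 2: rows with parent_id in {4,8} -> mail (id 9, lev 2), tmp (id 10, lev 2).
Iteration 3: rows with parent_id in {9,10} -> alice (id 11, lev 3).
Iteration 4: no rows with parent_id in {11}; recursion stops.
SUM(lev) = 0 + 1 + 1 + 2 + 2 + 3 = 9.

9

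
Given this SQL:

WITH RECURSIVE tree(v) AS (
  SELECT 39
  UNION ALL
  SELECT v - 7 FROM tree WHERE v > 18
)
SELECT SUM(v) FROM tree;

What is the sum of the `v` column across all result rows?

Base: v=39.
Iteration 1: 39 > 18 holds -> v = 39 - 7 = 32.
Iteration 2: 32 > 18 holds -> v = 32 - 7 = 25.
Iteration 3: 25 > 18 holds -> v = 25 - 7 = 18.
Iteration 4: 18 > 18 fails; recursion stops.
SUM(v) = 39 + 32 + 25 + 18 = 114.

114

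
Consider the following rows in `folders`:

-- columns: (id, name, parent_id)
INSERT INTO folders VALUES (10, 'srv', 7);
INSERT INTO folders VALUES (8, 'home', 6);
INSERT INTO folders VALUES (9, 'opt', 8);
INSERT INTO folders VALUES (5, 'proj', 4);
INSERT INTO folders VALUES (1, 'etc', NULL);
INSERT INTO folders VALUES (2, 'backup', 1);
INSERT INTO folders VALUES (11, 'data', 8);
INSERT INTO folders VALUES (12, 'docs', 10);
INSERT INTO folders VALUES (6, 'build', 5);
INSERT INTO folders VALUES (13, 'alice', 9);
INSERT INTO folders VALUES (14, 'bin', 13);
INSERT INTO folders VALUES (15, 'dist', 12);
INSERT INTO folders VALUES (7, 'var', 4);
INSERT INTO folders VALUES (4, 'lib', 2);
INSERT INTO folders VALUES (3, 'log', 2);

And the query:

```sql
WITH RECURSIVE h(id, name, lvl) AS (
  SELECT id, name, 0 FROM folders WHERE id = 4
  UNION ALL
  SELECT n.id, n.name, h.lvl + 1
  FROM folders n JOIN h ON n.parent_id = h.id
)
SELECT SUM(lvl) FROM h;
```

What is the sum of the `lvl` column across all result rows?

35

Base: id=4 (lib) at lvl 0.
Iteration 1: rows with parent_id in {4} -> proj (id 5, lvl 1), var (id 7, lvl 1).
Iteration 2: rows with parent_id in {5,7} -> build (id 6, lvl 2), srv (id 10, lvl 2).
Iteration 3: rows with parent_id in {6,10} -> home (id 8, lvl 3), docs (id 12, lvl 3).
Iteration 4: rows with parent_id in {8,12} -> opt (id 9, lvl 4), data (id 11, lvl 4), dist (id 15, lvl 4).
Iteration 5: rows with parent_id in {9,11,15} -> alice (id 13, lvl 5).
Iteration 6: rows with parent_id in {13} -> bin (id 14, lvl 6).
Iteration 7: no rows with parent_id in {14}; recursion stops.
SUM(lvl) = 0 + 1 + 1 + 2 + 2 + 3 + 3 + 4 + 4 + 4 + 5 + 6 = 35.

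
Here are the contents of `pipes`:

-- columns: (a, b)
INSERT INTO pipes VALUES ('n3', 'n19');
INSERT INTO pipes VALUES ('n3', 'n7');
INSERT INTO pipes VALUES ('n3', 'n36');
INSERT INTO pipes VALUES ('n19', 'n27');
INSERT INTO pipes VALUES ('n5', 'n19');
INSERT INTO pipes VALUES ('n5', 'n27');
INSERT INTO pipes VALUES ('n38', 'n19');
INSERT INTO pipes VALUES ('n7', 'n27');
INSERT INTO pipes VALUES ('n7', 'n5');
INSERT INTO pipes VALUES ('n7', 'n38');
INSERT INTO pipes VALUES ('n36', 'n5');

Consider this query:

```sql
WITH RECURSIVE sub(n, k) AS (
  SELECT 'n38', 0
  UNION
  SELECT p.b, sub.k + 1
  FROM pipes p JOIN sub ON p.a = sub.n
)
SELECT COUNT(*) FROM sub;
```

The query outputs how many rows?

3

Base: (n38, k=0).
Iteration 1: edges from {n38} -> (n19, k=1).
Iteration 2: edges from {n19} -> (n27, k=2).
Iteration 3: no outgoing edges from {n27}; recursion stops.
Total rows emitted: 3.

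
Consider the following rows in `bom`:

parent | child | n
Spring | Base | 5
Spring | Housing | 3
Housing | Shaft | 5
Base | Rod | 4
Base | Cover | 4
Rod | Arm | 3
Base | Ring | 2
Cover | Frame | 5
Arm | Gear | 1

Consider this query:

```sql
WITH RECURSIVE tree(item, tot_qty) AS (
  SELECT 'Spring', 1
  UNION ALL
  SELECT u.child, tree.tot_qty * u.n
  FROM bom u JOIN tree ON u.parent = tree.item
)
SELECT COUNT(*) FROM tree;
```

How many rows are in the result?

Base: (Spring, tot_qty=1).
Iteration 1: components of {Spring} -> Base = 1*5 = 5, Housing = 1*3 = 3.
Iteration 2: components of {Base,Housing} -> Cover = 5*4 = 20, Ring = 5*2 = 10, Rod = 5*4 = 20, Shaft = 3*5 = 15.
Iteration 3: components of {Cover,Ring,Rod,Shaft} -> Arm = 20*3 = 60, Frame = 20*5 = 100.
Iteration 4: components of {Arm,Frame} -> Gear = 60*1 = 60.
Iteration 5: no further components; recursion stops.
Total rows emitted: 10.

10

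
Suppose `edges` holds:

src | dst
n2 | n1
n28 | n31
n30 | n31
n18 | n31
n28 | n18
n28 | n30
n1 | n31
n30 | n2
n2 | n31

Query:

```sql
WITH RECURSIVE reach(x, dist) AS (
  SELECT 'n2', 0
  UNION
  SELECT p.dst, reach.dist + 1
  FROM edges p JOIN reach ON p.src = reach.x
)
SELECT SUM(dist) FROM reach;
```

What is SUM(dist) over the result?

Base: (n2, dist=0).
Iteration 1: edges from {n2} -> (n1, dist=1), (n31, dist=1).
Iteration 2: edges from {n1,n31} -> (n31, dist=2).
Iteration 3: no outgoing edges from {n31}; recursion stops.
SUM(dist) = 0 + 1 + 1 + 2 = 4.

4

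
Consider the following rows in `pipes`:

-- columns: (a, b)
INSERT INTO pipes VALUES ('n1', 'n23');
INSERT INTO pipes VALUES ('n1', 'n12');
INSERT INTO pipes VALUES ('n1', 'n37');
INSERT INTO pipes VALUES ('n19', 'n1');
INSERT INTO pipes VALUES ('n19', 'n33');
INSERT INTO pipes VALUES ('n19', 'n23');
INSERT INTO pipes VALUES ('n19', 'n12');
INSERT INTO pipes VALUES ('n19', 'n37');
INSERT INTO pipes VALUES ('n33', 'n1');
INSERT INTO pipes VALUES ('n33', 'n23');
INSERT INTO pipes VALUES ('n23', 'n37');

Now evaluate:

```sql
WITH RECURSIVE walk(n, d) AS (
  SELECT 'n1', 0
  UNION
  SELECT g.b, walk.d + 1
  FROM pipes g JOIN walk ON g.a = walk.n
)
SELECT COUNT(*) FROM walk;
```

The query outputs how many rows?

5

Base: (n1, d=0).
Iteration 1: edges from {n1} -> (n12, d=1), (n23, d=1), (n37, d=1).
Iteration 2: edges from {n12,n23,n37} -> (n37, d=2).
Iteration 3: no outgoing edges from {n37}; recursion stops.
Total rows emitted: 5.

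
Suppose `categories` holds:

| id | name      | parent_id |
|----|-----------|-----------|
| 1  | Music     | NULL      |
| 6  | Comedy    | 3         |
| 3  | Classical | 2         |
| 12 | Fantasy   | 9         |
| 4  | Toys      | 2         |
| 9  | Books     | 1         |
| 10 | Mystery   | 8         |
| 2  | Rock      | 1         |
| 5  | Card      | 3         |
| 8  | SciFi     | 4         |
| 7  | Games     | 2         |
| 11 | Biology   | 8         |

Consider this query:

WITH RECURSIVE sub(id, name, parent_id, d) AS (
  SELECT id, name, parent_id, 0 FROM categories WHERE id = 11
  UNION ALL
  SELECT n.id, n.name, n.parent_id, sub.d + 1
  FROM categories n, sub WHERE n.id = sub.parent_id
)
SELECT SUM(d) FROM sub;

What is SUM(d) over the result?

Base: id=11 (Biology), parent_id=8, d 0.
Iteration 1: join on id=8 -> SciFi (id 8, parent_id=4, d 1).
Iteration 2: join on id=4 -> Toys (id 4, parent_id=2, d 2).
Iteration 3: join on id=2 -> Rock (id 2, parent_id=1, d 3).
Iteration 4: join on id=1 -> Music (id 1, parent_id=NULL, d 4).
Iteration 5: parent_id is NULL; no match; recursion stops.
SUM(d) = 0 + 1 + 2 + 3 + 4 = 10.

10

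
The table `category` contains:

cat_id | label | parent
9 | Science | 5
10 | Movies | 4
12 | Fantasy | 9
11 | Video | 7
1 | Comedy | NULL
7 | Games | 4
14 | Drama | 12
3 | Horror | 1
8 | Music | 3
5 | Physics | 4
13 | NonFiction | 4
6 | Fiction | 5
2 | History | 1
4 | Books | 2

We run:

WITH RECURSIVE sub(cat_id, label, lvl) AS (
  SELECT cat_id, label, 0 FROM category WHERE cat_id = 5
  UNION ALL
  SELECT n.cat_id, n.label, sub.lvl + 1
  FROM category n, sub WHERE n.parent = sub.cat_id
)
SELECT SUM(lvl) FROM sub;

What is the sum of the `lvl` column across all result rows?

7

Base: cat_id=5 (Physics) at lvl 0.
Iteration 1: rows with parent in {5} -> Fiction (id 6, lvl 1), Science (id 9, lvl 1).
Iteration 2: rows with parent in {6,9} -> Fantasy (id 12, lvl 2).
Iteration 3: rows with parent in {12} -> Drama (id 14, lvl 3).
Iteration 4: no rows with parent in {14}; recursion stops.
SUM(lvl) = 0 + 1 + 1 + 2 + 3 = 7.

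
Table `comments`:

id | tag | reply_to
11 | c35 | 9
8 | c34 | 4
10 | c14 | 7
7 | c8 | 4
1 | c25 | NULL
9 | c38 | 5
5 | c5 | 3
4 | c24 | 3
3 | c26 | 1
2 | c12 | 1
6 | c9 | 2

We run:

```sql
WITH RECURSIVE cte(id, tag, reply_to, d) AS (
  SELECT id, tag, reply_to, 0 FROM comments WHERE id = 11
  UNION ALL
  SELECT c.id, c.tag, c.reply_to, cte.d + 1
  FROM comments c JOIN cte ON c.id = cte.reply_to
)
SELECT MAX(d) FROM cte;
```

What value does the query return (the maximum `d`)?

4

Base: id=11 (c35), reply_to=9, d 0.
Iteration 1: join on id=9 -> c38 (id 9, reply_to=5, d 1).
Iteration 2: join on id=5 -> c5 (id 5, reply_to=3, d 2).
Iteration 3: join on id=3 -> c26 (id 3, reply_to=1, d 3).
Iteration 4: join on id=1 -> c25 (id 1, reply_to=NULL, d 4).
Iteration 5: reply_to is NULL; no match; recursion stops.
d values: 0, 1, 2, 3, 4; the maximum is 4.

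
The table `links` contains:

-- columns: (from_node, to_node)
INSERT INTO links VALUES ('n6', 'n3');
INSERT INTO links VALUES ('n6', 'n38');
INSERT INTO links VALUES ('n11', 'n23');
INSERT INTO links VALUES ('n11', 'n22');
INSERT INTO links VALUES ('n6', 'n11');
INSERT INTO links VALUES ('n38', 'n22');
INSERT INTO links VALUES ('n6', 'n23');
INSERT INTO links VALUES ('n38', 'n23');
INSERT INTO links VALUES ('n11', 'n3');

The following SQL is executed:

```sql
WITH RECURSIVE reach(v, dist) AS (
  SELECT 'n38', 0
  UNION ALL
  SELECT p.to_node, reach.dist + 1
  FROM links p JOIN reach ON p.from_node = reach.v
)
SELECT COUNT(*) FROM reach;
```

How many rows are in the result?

Base: (n38, dist=0).
Iteration 1: edges from {n38} -> (n22, dist=1), (n23, dist=1).
Iteration 2: no outgoing edges from {n22,n23}; recursion stops.
Total rows emitted: 3.

3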